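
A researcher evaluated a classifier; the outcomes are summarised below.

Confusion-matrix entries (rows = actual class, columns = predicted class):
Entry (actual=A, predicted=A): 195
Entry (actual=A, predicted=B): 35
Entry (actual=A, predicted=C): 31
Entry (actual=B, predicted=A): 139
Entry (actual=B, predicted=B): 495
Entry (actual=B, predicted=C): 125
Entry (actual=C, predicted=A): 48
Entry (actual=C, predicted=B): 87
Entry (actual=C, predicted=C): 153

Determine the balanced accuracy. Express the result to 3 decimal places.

Balanced accuracy = mean of per-class recall.
  A: recall = 195/261 = 0.7471
  B: recall = 495/759 = 0.6522
  C: recall = 153/288 = 0.5313
Mean = (0.7471 + 0.6522 + 0.5313) / 3 = 0.644

0.644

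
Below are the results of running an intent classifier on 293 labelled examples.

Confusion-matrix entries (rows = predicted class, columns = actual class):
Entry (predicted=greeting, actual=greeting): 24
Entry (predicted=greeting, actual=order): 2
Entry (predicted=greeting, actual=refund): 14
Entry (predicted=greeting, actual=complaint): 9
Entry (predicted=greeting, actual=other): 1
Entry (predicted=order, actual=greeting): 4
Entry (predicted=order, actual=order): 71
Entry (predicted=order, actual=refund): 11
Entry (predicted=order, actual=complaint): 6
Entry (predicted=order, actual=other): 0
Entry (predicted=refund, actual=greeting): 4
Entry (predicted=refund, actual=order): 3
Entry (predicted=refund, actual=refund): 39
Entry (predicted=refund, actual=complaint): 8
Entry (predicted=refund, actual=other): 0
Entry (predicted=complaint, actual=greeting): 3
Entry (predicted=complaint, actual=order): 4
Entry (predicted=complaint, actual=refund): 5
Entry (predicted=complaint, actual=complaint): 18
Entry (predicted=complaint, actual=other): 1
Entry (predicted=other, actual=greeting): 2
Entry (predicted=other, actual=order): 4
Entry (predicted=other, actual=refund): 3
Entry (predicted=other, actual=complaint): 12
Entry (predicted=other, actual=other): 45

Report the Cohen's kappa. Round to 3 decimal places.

0.584

Observed agreement pₒ = trace/N = 197/293 = 0.6724
Expected agreement pₑ = Σ (rowᵢ·colᵢ)/N² = (37·50 + 84·92 + 72·54 + 53·31 + 47·66)/293² = 0.2121
κ = (pₒ − pₑ)/(1 − pₑ) = (0.6724 − 0.2121)/(1 − 0.2121) = 0.584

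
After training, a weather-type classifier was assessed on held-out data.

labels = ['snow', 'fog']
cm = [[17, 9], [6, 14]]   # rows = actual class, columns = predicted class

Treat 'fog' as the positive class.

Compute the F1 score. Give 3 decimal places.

Precision = TP/(TP+FP) = 14/23 = 0.6087
Recall = TP/(TP+FN) = 14/20 = 0.7000
F1 = 2·TP/(2·TP+FP+FN) = 28/43 = 0.651

0.651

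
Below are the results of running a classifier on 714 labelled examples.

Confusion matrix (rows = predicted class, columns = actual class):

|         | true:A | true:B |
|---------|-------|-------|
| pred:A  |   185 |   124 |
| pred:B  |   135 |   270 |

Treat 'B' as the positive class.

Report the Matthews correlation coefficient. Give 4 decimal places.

0.2644

MCC = (TP·TN − FP·FN) / √((TP+FP)(TP+FN)(TN+FP)(TN+FN))
Numerator = 270·185 − 135·124 = 33210
Denominator = √(405·394·320·309) = √15778281600 = 125611.6300
MCC = 33210 / 125611.6300 = 0.2644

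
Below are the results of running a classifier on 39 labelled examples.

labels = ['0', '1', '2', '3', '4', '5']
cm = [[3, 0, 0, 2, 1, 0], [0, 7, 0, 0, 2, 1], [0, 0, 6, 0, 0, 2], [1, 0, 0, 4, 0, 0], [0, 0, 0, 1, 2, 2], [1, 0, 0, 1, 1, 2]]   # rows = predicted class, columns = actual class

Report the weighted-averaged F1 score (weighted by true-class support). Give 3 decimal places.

0.592

Per-class F1 score (2·TP/(2·TP+FP+FN)):
  0: TP=3, FP=0+0+2+1+0=3, FN=0+0+1+0+1=2 → 6/11 = 0.5455
  1: TP=7, FP=0+0+0+2+1=3, FN=0+0+0+0+0=0 → 14/17 = 0.8235
  2: TP=6, FP=0+0+0+0+2=2, FN=0+0+0+0+0=0 → 12/14 = 0.8571
  3: TP=4, FP=1+0+0+0+0=1, FN=2+0+0+1+1=4 → 8/13 = 0.6154
  4: TP=2, FP=0+0+0+1+2=3, FN=1+2+0+0+1=4 → 4/11 = 0.3636
  5: TP=2, FP=1+0+0+1+1=3, FN=0+1+2+0+2=5 → 4/12 = 0.3333
Weighted-F1 score = Σ (supportᵢ/N)·F1 scoreᵢ with N=39: (5/39)·0.5455 + (7/39)·0.8235 + (6/39)·0.8571 + (8/39)·0.6154 + (6/39)·0.3636 + (7/39)·0.3333 = 0.592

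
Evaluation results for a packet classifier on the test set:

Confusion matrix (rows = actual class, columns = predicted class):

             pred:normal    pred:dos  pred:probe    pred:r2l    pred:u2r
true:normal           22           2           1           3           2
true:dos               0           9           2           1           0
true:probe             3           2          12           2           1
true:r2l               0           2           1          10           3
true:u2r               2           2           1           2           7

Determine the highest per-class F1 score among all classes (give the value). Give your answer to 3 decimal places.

0.772

Per-class F1 score (2·TP/(2·TP+FP+FN)):
  normal: TP=22, FP=0+3+0+2=5, FN=2+1+3+2=8 → 44/57 = 0.7719
  dos: TP=9, FP=2+2+2+2=8, FN=0+2+1+0=3 → 18/29 = 0.6207
  probe: TP=12, FP=1+2+1+1=5, FN=3+2+2+1=8 → 24/37 = 0.6486
  r2l: TP=10, FP=3+1+2+2=8, FN=0+2+1+3=6 → 20/34 = 0.5882
  u2r: TP=7, FP=2+0+1+3=6, FN=2+2+1+2=7 → 14/27 = 0.5185
Highest is class 'normal' with F1 score = 0.772.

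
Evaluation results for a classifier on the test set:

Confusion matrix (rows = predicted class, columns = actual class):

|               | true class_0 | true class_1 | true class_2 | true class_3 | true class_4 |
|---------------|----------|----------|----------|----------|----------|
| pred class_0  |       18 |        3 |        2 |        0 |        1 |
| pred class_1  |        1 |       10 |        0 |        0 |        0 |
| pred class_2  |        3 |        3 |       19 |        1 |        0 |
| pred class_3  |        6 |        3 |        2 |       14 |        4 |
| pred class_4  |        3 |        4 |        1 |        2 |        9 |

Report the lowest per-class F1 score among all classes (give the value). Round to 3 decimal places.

0.545

Per-class F1 score (2·TP/(2·TP+FP+FN)):
  class_0: TP=18, FP=3+2+0+1=6, FN=1+3+6+3=13 → 36/55 = 0.6545
  class_1: TP=10, FP=1+0+0+0=1, FN=3+3+3+4=13 → 20/34 = 0.5882
  class_2: TP=19, FP=3+3+1+0=7, FN=2+0+2+1=5 → 38/50 = 0.7600
  class_3: TP=14, FP=6+3+2+4=15, FN=0+0+1+2=3 → 28/46 = 0.6087
  class_4: TP=9, FP=3+4+1+2=10, FN=1+0+0+4=5 → 18/33 = 0.5455
Lowest is class 'class_4' with F1 score = 0.545.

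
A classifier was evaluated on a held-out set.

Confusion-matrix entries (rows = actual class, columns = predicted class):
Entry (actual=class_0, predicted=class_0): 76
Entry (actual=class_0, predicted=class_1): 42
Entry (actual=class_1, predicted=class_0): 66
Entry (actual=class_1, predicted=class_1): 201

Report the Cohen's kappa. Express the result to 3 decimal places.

Observed agreement pₒ = trace/N = 277/385 = 0.7195
Expected agreement pₑ = Σ (rowᵢ·colᵢ)/N² = (118·142 + 267·243)/385² = 0.5508
κ = (pₒ − pₑ)/(1 − pₑ) = (0.7195 − 0.5508)/(1 − 0.5508) = 0.376

0.376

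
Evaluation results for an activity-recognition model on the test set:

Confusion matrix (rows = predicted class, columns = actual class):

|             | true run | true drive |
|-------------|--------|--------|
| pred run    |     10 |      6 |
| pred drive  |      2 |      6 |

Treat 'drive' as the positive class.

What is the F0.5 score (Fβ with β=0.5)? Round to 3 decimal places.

Fβ = (1+β²)·TP / ((1+β²)·TP + β²·FN + FP), with β²=1/4
= 1.25·6 / (1.25·6 + 0.25·6 + 2) = 0.682

0.682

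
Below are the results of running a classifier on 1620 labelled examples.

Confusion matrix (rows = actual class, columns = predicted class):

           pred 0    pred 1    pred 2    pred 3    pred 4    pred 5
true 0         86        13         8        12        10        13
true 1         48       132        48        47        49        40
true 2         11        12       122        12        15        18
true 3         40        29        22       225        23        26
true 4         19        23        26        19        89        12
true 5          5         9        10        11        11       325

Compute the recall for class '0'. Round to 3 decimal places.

recall = TP/(TP+FN).
0: TP=86, FN=13+8+12+10+13=56 → 86/142 = 0.6056

0.606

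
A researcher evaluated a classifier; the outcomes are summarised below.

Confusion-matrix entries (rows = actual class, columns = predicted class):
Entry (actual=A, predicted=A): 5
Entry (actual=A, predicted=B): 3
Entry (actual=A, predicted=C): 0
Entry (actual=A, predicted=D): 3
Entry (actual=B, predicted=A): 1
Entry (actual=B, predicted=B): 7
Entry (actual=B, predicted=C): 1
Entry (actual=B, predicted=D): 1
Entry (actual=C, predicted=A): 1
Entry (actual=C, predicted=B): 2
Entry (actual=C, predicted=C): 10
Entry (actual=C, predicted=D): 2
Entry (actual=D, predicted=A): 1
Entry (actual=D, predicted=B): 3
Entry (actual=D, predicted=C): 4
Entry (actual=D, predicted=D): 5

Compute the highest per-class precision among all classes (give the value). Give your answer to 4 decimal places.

Per-class precision (TP/(TP+FP)):
  A: TP=5, FP=1+1+1=3 → 5/8 = 0.62500
  B: TP=7, FP=3+2+3=8 → 7/15 = 0.46667
  C: TP=10, FP=0+1+4=5 → 10/15 = 0.66667
  D: TP=5, FP=3+1+2=6 → 5/11 = 0.45455
Highest is class 'C' with precision = 0.6667.

0.6667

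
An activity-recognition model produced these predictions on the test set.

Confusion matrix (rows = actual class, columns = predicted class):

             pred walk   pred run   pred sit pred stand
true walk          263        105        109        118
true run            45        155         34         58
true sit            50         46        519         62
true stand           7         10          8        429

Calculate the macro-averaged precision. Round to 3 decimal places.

0.657

Per-class precision (TP/(TP+FP)):
  walk: TP=263, FP=45+50+7=102 → 263/365 = 0.7205
  run: TP=155, FP=105+46+10=161 → 155/316 = 0.4905
  sit: TP=519, FP=109+34+8=151 → 519/670 = 0.7746
  stand: TP=429, FP=118+58+62=238 → 429/667 = 0.6432
Macro-precision = mean = (0.7205 + 0.4905 + 0.7746 + 0.6432) / 4 = 0.657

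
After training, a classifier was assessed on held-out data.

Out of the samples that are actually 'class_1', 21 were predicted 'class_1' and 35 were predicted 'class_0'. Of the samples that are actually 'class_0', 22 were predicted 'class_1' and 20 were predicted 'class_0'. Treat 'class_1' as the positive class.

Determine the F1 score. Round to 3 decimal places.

0.424

Precision = TP/(TP+FP) = 21/43 = 0.4884
Recall = TP/(TP+FN) = 21/56 = 0.3750
F1 = 2·TP/(2·TP+FP+FN) = 42/99 = 0.424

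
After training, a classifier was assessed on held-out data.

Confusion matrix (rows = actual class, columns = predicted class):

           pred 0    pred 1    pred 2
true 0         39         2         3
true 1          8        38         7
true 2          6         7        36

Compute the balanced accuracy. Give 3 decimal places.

0.779

Balanced accuracy = mean of per-class recall.
  0: recall = 39/44 = 0.8864
  1: recall = 38/53 = 0.7170
  2: recall = 36/49 = 0.7347
Mean = (0.8864 + 0.7170 + 0.7347) / 3 = 0.779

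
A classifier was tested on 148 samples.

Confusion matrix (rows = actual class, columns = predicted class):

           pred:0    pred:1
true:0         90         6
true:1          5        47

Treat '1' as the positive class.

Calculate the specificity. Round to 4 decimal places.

0.9375

Specificity = TN/(TN+FP) = 90/(90+6) = 0.9375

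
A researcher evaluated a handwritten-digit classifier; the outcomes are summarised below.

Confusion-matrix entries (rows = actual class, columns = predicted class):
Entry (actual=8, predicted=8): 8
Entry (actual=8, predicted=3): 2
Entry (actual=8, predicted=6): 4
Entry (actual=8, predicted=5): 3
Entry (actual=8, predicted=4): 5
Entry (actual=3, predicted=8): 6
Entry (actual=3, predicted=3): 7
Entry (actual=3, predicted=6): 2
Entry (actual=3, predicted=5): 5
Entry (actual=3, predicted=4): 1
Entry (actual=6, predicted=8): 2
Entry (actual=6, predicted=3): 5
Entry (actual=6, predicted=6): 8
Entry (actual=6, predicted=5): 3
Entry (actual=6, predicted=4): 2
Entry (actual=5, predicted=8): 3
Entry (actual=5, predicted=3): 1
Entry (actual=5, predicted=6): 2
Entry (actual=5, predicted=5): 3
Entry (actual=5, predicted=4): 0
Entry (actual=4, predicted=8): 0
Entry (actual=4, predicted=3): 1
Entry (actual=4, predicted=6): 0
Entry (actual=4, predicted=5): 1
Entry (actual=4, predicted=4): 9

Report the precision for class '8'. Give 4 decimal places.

precision = TP/(TP+FP).
8: TP=8, FP=6+2+3+0=11 → 8/19 = 0.42105

0.4211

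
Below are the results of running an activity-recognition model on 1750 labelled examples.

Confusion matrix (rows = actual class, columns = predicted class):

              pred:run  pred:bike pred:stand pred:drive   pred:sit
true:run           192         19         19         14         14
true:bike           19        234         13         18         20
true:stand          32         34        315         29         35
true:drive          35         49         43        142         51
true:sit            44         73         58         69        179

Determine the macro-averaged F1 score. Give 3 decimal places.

Per-class F1 score (2·TP/(2·TP+FP+FN)):
  run: TP=192, FP=19+32+35+44=130, FN=19+19+14+14=66 → 384/580 = 0.6621
  bike: TP=234, FP=19+34+49+73=175, FN=19+13+18+20=70 → 468/713 = 0.6564
  stand: TP=315, FP=19+13+43+58=133, FN=32+34+29+35=130 → 630/893 = 0.7055
  drive: TP=142, FP=14+18+29+69=130, FN=35+49+43+51=178 → 284/592 = 0.4797
  sit: TP=179, FP=14+20+35+51=120, FN=44+73+58+69=244 → 358/722 = 0.4958
Macro-F1 score = mean = (0.6621 + 0.6564 + 0.7055 + 0.4797 + 0.4958) / 5 = 0.600

0.600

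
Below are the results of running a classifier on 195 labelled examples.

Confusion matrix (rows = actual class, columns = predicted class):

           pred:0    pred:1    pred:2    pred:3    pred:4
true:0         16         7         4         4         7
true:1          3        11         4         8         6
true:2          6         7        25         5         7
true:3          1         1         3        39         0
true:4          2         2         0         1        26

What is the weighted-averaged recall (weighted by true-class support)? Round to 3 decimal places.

0.600

Per-class recall (TP/(TP+FN)):
  0: TP=16, FN=7+4+4+7=22 → 16/38 = 0.4211
  1: TP=11, FN=3+4+8+6=21 → 11/32 = 0.3438
  2: TP=25, FN=6+7+5+7=25 → 25/50 = 0.5000
  3: TP=39, FN=1+1+3+0=5 → 39/44 = 0.8864
  4: TP=26, FN=2+2+0+1=5 → 26/31 = 0.8387
Weighted-recall = Σ (supportᵢ/N)·recallᵢ with N=195: (38/195)·0.4211 + (32/195)·0.3438 + (50/195)·0.5000 + (44/195)·0.8864 + (31/195)·0.8387 = 0.600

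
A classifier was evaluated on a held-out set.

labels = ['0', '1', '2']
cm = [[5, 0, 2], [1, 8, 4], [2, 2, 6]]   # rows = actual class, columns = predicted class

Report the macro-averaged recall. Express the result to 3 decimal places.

Per-class recall (TP/(TP+FN)):
  0: TP=5, FN=0+2=2 → 5/7 = 0.7143
  1: TP=8, FN=1+4=5 → 8/13 = 0.6154
  2: TP=6, FN=2+2=4 → 6/10 = 0.6000
Macro-recall = mean = (0.7143 + 0.6154 + 0.6000) / 3 = 0.643

0.643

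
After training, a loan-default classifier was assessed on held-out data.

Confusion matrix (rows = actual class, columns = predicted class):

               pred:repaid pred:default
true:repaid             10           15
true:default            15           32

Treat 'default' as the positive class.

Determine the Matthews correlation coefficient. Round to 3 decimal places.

MCC = (TP·TN − FP·FN) / √((TP+FP)(TP+FN)(TN+FP)(TN+FN))
Numerator = 32·10 − 15·15 = 95
Denominator = √(47·47·25·25) = √1380625 = 1175.0000
MCC = 95 / 1175.0000 = 0.081

0.081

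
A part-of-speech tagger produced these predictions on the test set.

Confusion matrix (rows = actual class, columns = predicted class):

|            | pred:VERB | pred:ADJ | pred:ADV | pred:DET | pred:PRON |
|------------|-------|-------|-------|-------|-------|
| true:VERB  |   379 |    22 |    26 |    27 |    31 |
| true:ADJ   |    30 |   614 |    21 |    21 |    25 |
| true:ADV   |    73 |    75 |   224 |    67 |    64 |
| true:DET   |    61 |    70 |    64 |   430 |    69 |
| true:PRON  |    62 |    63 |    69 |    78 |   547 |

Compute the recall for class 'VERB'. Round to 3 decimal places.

0.781

Treat 'VERB' as positive and all other classes as negative.
recall = TP/(TP+FN).
VERB: TP=379, FN=22+26+27+31=106 → 379/485 = 0.7814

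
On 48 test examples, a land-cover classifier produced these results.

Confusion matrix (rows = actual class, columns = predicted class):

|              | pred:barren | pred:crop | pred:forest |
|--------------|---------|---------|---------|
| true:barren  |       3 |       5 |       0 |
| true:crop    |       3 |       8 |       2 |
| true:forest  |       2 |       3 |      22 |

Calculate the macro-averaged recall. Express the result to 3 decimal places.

Per-class recall (TP/(TP+FN)):
  barren: TP=3, FN=5+0=5 → 3/8 = 0.3750
  crop: TP=8, FN=3+2=5 → 8/13 = 0.6154
  forest: TP=22, FN=2+3=5 → 22/27 = 0.8148
Macro-recall = mean = (0.3750 + 0.6154 + 0.8148) / 3 = 0.602

0.602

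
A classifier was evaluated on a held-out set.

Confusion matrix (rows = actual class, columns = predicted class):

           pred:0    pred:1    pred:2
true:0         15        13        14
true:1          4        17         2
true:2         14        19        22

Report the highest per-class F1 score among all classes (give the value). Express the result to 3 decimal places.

0.473

Per-class F1 score (2·TP/(2·TP+FP+FN)):
  0: TP=15, FP=4+14=18, FN=13+14=27 → 30/75 = 0.4000
  1: TP=17, FP=13+19=32, FN=4+2=6 → 34/72 = 0.4722
  2: TP=22, FP=14+2=16, FN=14+19=33 → 44/93 = 0.4731
Highest is class '2' with F1 score = 0.473.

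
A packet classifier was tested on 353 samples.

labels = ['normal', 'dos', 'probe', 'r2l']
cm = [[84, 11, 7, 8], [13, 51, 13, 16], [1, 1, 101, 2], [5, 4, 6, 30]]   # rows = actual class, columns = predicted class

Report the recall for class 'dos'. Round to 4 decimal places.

recall = TP/(TP+FN).
dos: TP=51, FN=13+13+16=42 → 51/93 = 0.54839

0.5484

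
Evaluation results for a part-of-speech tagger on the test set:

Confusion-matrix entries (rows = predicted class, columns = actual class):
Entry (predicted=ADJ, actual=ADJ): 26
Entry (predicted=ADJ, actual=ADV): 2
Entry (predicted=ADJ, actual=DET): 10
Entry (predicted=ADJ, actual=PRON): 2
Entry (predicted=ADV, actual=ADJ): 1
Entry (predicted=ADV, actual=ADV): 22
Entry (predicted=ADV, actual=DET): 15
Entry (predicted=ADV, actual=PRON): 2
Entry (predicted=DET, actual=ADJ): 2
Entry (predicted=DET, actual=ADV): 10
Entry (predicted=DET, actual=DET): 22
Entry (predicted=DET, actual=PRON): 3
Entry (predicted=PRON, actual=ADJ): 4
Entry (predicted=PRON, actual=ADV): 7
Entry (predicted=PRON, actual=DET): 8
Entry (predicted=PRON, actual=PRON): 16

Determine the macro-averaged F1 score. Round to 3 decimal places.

0.571

Per-class F1 score (2·TP/(2·TP+FP+FN)):
  ADJ: TP=26, FP=2+10+2=14, FN=1+2+4=7 → 52/73 = 0.7123
  ADV: TP=22, FP=1+15+2=18, FN=2+10+7=19 → 44/81 = 0.5432
  DET: TP=22, FP=2+10+3=15, FN=10+15+8=33 → 44/92 = 0.4783
  PRON: TP=16, FP=4+7+8=19, FN=2+2+3=7 → 32/58 = 0.5517
Macro-F1 score = mean = (0.7123 + 0.5432 + 0.4783 + 0.5517) / 4 = 0.571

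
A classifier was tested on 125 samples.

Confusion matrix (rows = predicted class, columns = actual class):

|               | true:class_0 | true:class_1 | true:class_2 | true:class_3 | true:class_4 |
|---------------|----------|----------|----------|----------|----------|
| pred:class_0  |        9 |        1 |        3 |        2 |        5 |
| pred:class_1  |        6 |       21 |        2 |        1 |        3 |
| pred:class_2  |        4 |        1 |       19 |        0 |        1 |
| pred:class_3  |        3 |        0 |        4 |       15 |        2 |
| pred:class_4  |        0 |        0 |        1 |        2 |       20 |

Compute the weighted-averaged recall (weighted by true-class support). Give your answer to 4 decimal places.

0.6720

Per-class recall (TP/(TP+FN)):
  class_0: TP=9, FN=6+4+3+0=13 → 9/22 = 0.40909
  class_1: TP=21, FN=1+1+0+0=2 → 21/23 = 0.91304
  class_2: TP=19, FN=3+2+4+1=10 → 19/29 = 0.65517
  class_3: TP=15, FN=2+1+0+2=5 → 15/20 = 0.75000
  class_4: TP=20, FN=5+3+1+2=11 → 20/31 = 0.64516
Weighted-recall = Σ (supportᵢ/N)·recallᵢ with N=125: (22/125)·0.40909 + (23/125)·0.91304 + (29/125)·0.65517 + (20/125)·0.75000 + (31/125)·0.64516 = 0.6720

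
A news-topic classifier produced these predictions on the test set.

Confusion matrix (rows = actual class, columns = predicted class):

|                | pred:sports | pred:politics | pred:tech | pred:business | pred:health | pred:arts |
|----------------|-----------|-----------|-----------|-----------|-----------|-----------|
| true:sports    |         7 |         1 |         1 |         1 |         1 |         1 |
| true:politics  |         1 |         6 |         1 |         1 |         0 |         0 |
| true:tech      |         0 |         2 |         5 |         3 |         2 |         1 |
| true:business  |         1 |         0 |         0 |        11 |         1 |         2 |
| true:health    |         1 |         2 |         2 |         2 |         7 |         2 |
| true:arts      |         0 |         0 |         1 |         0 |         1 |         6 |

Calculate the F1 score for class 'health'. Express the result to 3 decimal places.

Take TP from the diagonal, FP from the rest of the 'health' prediction marginal, FN from the rest of the 'health' actual marginal.
F1 score = 2·TP/(2·TP+FP+FN).
health: TP=7, FP=1+0+2+1+1=5, FN=1+2+2+2+2=9 → 14/28 = 0.5000

0.500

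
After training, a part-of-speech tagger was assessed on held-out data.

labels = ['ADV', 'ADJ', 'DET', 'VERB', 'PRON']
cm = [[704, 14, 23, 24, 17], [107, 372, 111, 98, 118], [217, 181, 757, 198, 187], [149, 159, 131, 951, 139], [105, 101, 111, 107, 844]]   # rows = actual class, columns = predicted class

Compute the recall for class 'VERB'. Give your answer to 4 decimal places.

0.6220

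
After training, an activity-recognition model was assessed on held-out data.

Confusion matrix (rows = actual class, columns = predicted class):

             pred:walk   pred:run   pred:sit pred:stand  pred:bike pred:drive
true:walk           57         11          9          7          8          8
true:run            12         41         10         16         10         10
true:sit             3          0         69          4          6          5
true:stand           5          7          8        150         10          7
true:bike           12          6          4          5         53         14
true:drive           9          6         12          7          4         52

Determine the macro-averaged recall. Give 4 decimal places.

Per-class recall (TP/(TP+FN)):
  walk: TP=57, FN=11+9+7+8+8=43 → 57/100 = 0.57000
  run: TP=41, FN=12+10+16+10+10=58 → 41/99 = 0.41414
  sit: TP=69, FN=3+0+4+6+5=18 → 69/87 = 0.79310
  stand: TP=150, FN=5+7+8+10+7=37 → 150/187 = 0.80214
  bike: TP=53, FN=12+6+4+5+14=41 → 53/94 = 0.56383
  drive: TP=52, FN=9+6+12+7+4=38 → 52/90 = 0.57778
Macro-recall = mean = (0.57000 + 0.41414 + 0.79310 + 0.80214 + 0.56383 + 0.57778) / 6 = 0.6202

0.6202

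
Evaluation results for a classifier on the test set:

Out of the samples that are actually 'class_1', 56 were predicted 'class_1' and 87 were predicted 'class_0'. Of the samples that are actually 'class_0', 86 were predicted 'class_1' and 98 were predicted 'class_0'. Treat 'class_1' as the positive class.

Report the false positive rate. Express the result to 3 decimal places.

0.467

FPR = FP/(FP+TN) = 86/(86+98) = 0.467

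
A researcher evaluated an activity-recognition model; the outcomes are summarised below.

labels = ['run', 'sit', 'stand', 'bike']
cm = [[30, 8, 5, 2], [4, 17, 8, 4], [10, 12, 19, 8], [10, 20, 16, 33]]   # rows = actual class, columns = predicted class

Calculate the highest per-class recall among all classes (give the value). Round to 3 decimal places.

Per-class recall (TP/(TP+FN)):
  run: TP=30, FN=8+5+2=15 → 30/45 = 0.6667
  sit: TP=17, FN=4+8+4=16 → 17/33 = 0.5152
  stand: TP=19, FN=10+12+8=30 → 19/49 = 0.3878
  bike: TP=33, FN=10+20+16=46 → 33/79 = 0.4177
Highest is class 'run' with recall = 0.667.

0.667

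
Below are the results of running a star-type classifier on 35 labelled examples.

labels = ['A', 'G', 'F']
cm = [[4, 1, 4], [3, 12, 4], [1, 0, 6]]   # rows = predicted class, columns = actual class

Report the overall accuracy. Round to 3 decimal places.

Accuracy = trace / total = (4+12+6=22) / 35 = 22/35 = 0.629

0.629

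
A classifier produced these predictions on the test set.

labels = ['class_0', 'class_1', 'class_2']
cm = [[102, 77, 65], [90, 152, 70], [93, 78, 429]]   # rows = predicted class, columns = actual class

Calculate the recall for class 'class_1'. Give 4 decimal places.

0.4951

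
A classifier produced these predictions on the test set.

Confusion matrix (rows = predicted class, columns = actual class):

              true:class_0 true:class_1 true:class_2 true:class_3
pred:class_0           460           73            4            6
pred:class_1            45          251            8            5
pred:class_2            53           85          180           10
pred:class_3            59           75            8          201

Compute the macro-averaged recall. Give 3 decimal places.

Per-class recall (TP/(TP+FN)):
  class_0: TP=460, FN=45+53+59=157 → 460/617 = 0.7455
  class_1: TP=251, FN=73+85+75=233 → 251/484 = 0.5186
  class_2: TP=180, FN=4+8+8=20 → 180/200 = 0.9000
  class_3: TP=201, FN=6+5+10=21 → 201/222 = 0.9054
Macro-recall = mean = (0.7455 + 0.5186 + 0.9000 + 0.9054) / 4 = 0.767

0.767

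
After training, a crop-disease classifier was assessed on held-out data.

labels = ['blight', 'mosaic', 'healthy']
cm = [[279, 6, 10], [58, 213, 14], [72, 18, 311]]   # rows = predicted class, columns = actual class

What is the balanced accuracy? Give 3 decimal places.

0.836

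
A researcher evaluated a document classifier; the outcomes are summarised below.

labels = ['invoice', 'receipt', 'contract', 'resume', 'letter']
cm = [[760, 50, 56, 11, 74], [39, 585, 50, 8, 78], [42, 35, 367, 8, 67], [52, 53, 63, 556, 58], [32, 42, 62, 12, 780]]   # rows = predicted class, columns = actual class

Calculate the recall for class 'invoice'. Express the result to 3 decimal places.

recall = TP/(TP+FN).
invoice: TP=760, FN=39+42+52+32=165 → 760/925 = 0.8216

0.822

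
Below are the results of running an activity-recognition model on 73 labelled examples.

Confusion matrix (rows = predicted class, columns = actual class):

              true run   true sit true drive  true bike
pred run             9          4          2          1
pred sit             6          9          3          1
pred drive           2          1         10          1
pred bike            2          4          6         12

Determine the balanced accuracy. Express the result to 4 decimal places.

0.5625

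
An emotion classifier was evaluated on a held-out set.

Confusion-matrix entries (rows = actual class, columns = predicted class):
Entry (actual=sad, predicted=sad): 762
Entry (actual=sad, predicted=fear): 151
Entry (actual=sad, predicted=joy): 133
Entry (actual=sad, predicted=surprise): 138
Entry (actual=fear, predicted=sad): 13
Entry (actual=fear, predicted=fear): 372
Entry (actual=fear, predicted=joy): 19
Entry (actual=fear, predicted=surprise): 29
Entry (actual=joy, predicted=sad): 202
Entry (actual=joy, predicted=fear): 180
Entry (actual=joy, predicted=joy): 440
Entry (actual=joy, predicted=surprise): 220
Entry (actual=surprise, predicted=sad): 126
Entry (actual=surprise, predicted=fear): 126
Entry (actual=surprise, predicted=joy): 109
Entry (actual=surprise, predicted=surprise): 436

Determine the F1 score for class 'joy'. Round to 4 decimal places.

0.5049

One-vs-rest for 'joy': TP = diagonal; FP = other classes predicted 'joy'; FN = 'joy' predicted as other.
F1 score = 2·TP/(2·TP+FP+FN).
joy: TP=440, FP=133+19+109=261, FN=202+180+220=602 → 880/1743 = 0.50488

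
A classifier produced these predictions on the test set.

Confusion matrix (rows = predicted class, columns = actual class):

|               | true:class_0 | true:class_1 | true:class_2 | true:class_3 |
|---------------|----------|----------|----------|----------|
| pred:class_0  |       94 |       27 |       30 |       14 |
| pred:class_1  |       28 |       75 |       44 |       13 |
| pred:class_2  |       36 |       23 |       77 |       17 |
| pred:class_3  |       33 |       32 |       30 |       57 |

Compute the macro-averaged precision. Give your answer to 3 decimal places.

Per-class precision (TP/(TP+FP)):
  class_0: TP=94, FP=27+30+14=71 → 94/165 = 0.5697
  class_1: TP=75, FP=28+44+13=85 → 75/160 = 0.4688
  class_2: TP=77, FP=36+23+17=76 → 77/153 = 0.5033
  class_3: TP=57, FP=33+32+30=95 → 57/152 = 0.3750
Macro-precision = mean = (0.5697 + 0.4688 + 0.5033 + 0.3750) / 4 = 0.479

0.479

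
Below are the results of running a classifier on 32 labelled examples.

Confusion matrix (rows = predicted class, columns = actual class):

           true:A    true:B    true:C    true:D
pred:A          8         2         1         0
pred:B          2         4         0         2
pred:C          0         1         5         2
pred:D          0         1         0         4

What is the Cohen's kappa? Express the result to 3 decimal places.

Observed agreement pₒ = trace/N = 21/32 = 0.6563
Expected agreement pₑ = Σ (rowᵢ·colᵢ)/N² = (10·11 + 8·8 + 6·8 + 8·5)/32² = 0.2559
κ = (pₒ − pₑ)/(1 − pₑ) = (0.6563 − 0.2559)/(1 − 0.2559) = 0.538

0.538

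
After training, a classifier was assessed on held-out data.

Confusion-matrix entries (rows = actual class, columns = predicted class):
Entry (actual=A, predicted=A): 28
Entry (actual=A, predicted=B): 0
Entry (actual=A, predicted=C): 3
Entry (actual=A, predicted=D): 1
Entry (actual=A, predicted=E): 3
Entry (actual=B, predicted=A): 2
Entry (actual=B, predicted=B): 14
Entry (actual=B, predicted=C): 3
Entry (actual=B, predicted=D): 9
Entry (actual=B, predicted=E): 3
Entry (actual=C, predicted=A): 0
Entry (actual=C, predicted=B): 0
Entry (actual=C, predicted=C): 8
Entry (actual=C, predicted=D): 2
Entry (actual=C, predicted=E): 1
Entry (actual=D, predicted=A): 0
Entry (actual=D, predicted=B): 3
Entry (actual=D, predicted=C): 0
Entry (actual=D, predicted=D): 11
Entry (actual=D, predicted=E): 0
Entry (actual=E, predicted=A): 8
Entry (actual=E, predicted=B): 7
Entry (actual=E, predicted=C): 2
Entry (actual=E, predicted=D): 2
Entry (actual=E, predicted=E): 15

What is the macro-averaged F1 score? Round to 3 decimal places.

0.594

Per-class F1 score (2·TP/(2·TP+FP+FN)):
  A: TP=28, FP=2+0+0+8=10, FN=0+3+1+3=7 → 56/73 = 0.7671
  B: TP=14, FP=0+0+3+7=10, FN=2+3+9+3=17 → 28/55 = 0.5091
  C: TP=8, FP=3+3+0+2=8, FN=0+0+2+1=3 → 16/27 = 0.5926
  D: TP=11, FP=1+9+2+2=14, FN=0+3+0+0=3 → 22/39 = 0.5641
  E: TP=15, FP=3+3+1+0=7, FN=8+7+2+2=19 → 30/56 = 0.5357
Macro-F1 score = mean = (0.7671 + 0.5091 + 0.5926 + 0.5641 + 0.5357) / 5 = 0.594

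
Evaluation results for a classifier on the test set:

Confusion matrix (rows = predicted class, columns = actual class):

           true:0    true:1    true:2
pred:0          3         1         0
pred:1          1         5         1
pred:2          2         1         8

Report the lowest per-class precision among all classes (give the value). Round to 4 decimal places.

0.7143

Per-class precision (TP/(TP+FP)):
  0: TP=3, FP=1+0=1 → 3/4 = 0.75000
  1: TP=5, FP=1+1=2 → 5/7 = 0.71429
  2: TP=8, FP=2+1=3 → 8/11 = 0.72727
Lowest is class '1' with precision = 0.7143.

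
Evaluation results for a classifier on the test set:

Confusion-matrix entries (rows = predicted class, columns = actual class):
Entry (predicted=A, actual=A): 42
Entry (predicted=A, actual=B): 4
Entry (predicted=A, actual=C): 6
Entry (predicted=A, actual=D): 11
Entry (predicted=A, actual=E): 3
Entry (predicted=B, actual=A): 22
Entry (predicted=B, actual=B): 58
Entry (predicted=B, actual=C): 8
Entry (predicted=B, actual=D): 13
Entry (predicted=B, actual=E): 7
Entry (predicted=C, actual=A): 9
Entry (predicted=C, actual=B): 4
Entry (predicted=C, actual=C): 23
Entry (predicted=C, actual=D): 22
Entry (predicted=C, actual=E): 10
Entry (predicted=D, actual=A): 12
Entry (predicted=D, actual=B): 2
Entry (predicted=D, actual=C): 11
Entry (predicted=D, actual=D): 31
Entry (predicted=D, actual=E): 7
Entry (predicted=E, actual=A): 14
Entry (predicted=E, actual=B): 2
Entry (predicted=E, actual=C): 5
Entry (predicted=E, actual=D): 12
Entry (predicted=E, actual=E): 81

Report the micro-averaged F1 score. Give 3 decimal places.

0.561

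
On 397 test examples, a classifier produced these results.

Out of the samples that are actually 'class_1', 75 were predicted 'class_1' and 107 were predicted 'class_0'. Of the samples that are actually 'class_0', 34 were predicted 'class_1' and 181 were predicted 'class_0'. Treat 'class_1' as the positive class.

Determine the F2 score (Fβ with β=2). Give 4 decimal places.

0.4480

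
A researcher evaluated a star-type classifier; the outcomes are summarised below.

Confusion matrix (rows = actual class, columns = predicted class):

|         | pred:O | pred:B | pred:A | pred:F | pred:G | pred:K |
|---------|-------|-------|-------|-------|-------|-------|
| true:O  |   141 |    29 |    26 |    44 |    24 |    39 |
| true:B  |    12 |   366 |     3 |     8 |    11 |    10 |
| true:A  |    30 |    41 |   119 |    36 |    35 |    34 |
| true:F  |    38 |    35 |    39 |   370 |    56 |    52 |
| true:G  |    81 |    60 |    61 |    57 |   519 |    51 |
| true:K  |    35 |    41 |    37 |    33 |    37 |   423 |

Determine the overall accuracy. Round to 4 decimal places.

Accuracy = trace / total = (141+366+119+370+519+423=1938) / 3033 = 1938/3033 = 0.6390

0.6390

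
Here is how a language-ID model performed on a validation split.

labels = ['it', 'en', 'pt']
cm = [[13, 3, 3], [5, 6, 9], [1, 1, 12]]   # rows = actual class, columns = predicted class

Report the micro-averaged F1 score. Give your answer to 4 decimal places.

Micro-averaging pools counts across classes: ΣTP=31, ΣFP=22, ΣFN=22.
Micro-F1 score = 2·TP/(2·TP+FP+FN) on pooled counts = 0.5849 (equals overall accuracy in single-label multiclass).

0.5849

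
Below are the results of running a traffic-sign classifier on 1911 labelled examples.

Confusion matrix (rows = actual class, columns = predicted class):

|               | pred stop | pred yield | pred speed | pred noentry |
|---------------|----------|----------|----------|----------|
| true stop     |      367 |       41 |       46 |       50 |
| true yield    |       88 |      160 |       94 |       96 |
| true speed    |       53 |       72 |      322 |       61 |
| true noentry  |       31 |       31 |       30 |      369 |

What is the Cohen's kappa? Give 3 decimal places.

0.515

Observed agreement pₒ = trace/N = 1218/1911 = 0.6374
Expected agreement pₑ = Σ (rowᵢ·colᵢ)/N² = (504·539 + 438·304 + 508·492 + 461·576)/1911² = 0.2520
κ = (pₒ − pₑ)/(1 − pₑ) = (0.6374 − 0.2520)/(1 − 0.2520) = 0.515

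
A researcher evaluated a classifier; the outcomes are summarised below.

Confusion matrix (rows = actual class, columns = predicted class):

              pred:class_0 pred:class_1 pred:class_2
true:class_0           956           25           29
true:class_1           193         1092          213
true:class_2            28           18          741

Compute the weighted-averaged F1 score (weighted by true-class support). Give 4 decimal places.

0.8451

Per-class F1 score (2·TP/(2·TP+FP+FN)):
  class_0: TP=956, FP=193+28=221, FN=25+29=54 → 1912/2187 = 0.87426
  class_1: TP=1092, FP=25+18=43, FN=193+213=406 → 2184/2633 = 0.82947
  class_2: TP=741, FP=29+213=242, FN=28+18=46 → 1482/1770 = 0.83729
Weighted-F1 score = Σ (supportᵢ/N)·F1 scoreᵢ with N=3295: (1010/3295)·0.87426 + (1498/3295)·0.82947 + (787/3295)·0.83729 = 0.8451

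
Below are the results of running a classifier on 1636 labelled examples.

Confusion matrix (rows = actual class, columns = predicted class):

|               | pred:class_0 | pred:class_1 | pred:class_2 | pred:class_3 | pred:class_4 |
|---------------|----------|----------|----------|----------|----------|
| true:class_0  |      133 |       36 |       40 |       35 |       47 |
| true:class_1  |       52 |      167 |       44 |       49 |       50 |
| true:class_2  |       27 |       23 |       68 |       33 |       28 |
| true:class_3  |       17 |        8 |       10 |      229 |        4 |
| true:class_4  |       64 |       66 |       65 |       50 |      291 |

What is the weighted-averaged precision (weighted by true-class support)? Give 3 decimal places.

0.558

Per-class precision (TP/(TP+FP)):
  class_0: TP=133, FP=52+27+17+64=160 → 133/293 = 0.4539
  class_1: TP=167, FP=36+23+8+66=133 → 167/300 = 0.5567
  class_2: TP=68, FP=40+44+10+65=159 → 68/227 = 0.2996
  class_3: TP=229, FP=35+49+33+50=167 → 229/396 = 0.5783
  class_4: TP=291, FP=47+50+28+4=129 → 291/420 = 0.6929
Weighted-precision = Σ (supportᵢ/N)·precisionᵢ with N=1636: (291/1636)·0.4539 + (362/1636)·0.5567 + (179/1636)·0.2996 + (268/1636)·0.5783 + (536/1636)·0.6929 = 0.558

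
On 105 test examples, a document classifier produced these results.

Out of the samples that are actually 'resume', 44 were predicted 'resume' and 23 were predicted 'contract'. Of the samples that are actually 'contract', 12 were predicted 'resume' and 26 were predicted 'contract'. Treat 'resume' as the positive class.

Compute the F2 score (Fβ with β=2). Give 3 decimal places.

Fβ = (1+β²)·TP / ((1+β²)·TP + β²·FN + FP), with β²=4
= 5·44 / (5·44 + 4·23 + 12) = 0.679

0.679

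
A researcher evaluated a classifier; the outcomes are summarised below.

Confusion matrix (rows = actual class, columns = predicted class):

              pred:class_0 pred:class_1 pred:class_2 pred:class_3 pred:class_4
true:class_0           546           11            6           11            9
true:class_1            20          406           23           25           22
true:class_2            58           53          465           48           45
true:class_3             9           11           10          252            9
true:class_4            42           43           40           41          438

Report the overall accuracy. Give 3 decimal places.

0.797

Accuracy = trace / total = (546+406+465+252+438=2107) / 2643 = 2107/2643 = 0.797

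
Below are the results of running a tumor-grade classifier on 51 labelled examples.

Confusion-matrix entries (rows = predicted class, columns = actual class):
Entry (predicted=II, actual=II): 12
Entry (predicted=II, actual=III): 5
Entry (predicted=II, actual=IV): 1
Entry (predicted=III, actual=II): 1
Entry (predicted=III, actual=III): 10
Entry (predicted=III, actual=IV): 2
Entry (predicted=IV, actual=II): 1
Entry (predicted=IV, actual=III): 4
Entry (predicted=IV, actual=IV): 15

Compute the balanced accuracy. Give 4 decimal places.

Balanced accuracy = mean of per-class recall.
  II: recall = 12/14 = 0.85714
  III: recall = 10/19 = 0.52632
  IV: recall = 15/18 = 0.83333
Mean = (0.85714 + 0.52632 + 0.83333) / 3 = 0.7389

0.7389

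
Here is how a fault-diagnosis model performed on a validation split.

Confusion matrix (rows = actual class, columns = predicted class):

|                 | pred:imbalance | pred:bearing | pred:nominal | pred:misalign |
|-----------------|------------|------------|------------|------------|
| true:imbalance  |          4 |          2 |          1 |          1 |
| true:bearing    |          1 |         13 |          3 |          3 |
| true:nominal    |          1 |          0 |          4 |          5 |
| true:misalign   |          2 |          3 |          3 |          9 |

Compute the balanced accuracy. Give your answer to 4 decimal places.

Balanced accuracy = mean of per-class recall.
  imbalance: recall = 4/8 = 0.50000
  bearing: recall = 13/20 = 0.65000
  nominal: recall = 4/10 = 0.40000
  misalign: recall = 9/17 = 0.52941
Mean = (0.50000 + 0.65000 + 0.40000 + 0.52941) / 4 = 0.5199

0.5199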